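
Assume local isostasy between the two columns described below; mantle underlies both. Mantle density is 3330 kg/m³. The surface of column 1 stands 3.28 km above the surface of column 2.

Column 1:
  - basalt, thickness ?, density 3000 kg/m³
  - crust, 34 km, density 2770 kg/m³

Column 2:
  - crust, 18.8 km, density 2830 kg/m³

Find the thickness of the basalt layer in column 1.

Take the compensation level at the base of the deeper column (depth z_c below the surface of column 1) and equate Σ ρ_i t_i down to z_c; mantle fills any gap and the z_c terms cancel.
Column 1: x×3000 + 34×2770 + (z_c − 34 − x)×3330
Column 2: 3.28×0 + 18.8×2830 + (z_c − 3.28 − 18.8)×3330
The z_c×3330 term appears on both sides and cancels. Collect the known terms of each column as K = Σ(ρt)_known − 3330 × (depth of known layers): K_1 = 94180 − 3330×34 = −19040; K_2 = 53204 − 3330×(3.28 + 18.8) = −20322.4.
Balance: K_1 − x×(3330 − 3000) = K_2, so x = (K_1 − K_2)/(3330 − 3000) = 1282.4/330 = 3.89 km.

3.89 km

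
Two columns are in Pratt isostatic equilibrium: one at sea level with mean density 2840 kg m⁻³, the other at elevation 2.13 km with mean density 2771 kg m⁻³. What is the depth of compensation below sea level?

ρ_ref D = ρ (D + h) → D (ρ_ref − ρ) = ρ h.
D = ρ h/(ρ_ref − ρ) = 2771 × 2.13 km/(2840 − 2771) = 85.5 km.

85.5 km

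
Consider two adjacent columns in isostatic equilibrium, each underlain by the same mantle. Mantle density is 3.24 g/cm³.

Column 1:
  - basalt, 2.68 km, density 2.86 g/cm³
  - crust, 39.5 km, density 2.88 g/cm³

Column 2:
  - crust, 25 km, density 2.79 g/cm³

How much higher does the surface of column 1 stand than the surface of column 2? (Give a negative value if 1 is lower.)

For any compensation level in the mantle, the mantle terms cancel and isostasy reduces to e = (Σt_1 − Σt_2) − (Σ(ρt)_1 − Σ(ρt)_2) / ρ_m.
Σt_1 = 42.18 km; Σt_2 = 25 km; Σ(ρt)_1 = 121.4248; Σ(ρt)_2 = 69.75 (in km·g/cm³).
e = (42.18 − 25) − (121.4248 − 69.75) / 3.24 = 1.23 km.

1.23 km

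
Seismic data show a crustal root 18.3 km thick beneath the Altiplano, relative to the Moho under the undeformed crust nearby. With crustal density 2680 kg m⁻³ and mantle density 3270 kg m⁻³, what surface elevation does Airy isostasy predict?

In Airy isostatic equilibrium: ρ_c h = (ρ_m − ρ_c) r.
h = r (ρ_m − ρ_c) / ρ_c = 18.3 km × (3270 − 2680) / 2680 = 4.03 km.

4.03 km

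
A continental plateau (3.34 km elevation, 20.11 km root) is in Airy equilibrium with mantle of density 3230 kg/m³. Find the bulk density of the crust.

ρ_c h = (ρ_m − ρ_c) r → ρ_c (h + r) = ρ_m r → ρ_c = ρ_m r / (h + r).
ρ_c = 3230 × 20.11 km / (3.34 km + 20.11 km) = 2770 kg/m³.

2770 kg/m³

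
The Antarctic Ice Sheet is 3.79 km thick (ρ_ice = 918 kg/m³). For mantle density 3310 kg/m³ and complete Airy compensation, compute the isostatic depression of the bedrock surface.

1.05 km

Isostatic balance requires: the ice load ρ_ice t is balanced by mantle displaced below, ρ_m s.
s = t ρ_ice / ρ_m = 3.79 km × 918/3310 = 1.05 km.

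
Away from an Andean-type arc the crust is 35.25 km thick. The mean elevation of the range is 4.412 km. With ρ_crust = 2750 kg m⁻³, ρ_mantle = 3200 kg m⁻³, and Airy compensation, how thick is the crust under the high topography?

Root depth r = h ρ_c / (ρ_m − ρ_c) = 4.412 km × 2750 / 450 = 26.96 km.
Total thickness = T + h + r = 35.25 km + 4.412 km + 26.96 km = 66.6 km.

66.6 km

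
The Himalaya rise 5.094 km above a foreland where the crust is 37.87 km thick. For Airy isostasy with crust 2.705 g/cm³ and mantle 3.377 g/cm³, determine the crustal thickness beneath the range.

63.5 km

Root depth r = h ρ_c / (ρ_m − ρ_c) = 5.094 km × 2.705 / 0.672 = 20.5 km.
Total thickness = T + h + r = 37.87 km + 5.094 km + 20.5 km = 63.5 km.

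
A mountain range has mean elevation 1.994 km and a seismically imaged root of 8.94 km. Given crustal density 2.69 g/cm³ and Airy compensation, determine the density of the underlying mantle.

3.29 g/cm³

Airy balance: ρ_c h = (ρ_m − ρ_c) r → ρ_m = ρ_c (1 + h/r).
ρ_m = 2.69 × (1 + 1.994 km/8.94 km) = 3.29 g/cm³.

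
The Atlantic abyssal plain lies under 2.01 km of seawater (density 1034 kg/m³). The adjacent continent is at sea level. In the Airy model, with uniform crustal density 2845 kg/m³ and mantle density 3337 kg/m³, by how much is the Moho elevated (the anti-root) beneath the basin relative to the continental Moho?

Equating mass per unit area of the two columns: replacing crust with seawater at the top is compensated by replacing crust with mantle at the base: d (ρ_c − ρ_w) = a (ρ_m − ρ_c).
a = d (ρ_c − ρ_w)/(ρ_m − ρ_c) = 2.01 km × 1811/492 = 7.4 km.

7.4 km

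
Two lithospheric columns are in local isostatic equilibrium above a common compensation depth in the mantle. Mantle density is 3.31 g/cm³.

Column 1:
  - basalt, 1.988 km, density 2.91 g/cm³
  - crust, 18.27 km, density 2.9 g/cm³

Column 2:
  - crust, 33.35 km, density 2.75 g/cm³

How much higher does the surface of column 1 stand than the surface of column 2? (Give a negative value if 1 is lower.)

−3.14 km

For any compensation level in the mantle, the mantle terms cancel and isostasy reduces to e = (Σt_1 − Σt_2) − (Σ(ρt)_1 − Σ(ρt)_2) / ρ_m.
Σt_1 = 20.258 km; Σt_2 = 33.35 km; Σ(ρt)_1 = 58.76808; Σ(ρt)_2 = 91.7125 (in km·g/cm³).
e = (20.258 − 33.35) − (58.76808 − 91.7125) / 3.31 = −3.14 km.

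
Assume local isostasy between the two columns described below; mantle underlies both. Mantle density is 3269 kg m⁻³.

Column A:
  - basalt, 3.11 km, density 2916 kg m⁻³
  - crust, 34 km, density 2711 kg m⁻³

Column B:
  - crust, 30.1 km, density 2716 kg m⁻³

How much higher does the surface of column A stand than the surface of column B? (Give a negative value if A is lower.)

1.05 km

For any compensation level in the mantle, the mantle terms cancel and isostasy reduces to e = (Σt_A − Σt_B) − (Σ(ρt)_A − Σ(ρt)_B) / ρ_m.
Σt_A = 37.11 km; Σt_B = 30.1 km; Σ(ρt)_A = 101242.76; Σ(ρt)_B = 81751.6 (in km·kg m⁻³).
e = (37.11 − 30.1) − (101242.76 − 81751.6) / 3269 = 1.05 km.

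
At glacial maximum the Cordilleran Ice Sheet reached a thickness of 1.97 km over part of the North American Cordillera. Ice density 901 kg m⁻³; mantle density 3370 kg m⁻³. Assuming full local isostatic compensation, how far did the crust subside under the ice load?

Equating mass per unit area of the two columns: the ice load ρ_ice t is balanced by mantle displaced below, ρ_m s.
s = t ρ_ice / ρ_m = 1.97 km × 901/3370 = 0.527 km.

0.527 km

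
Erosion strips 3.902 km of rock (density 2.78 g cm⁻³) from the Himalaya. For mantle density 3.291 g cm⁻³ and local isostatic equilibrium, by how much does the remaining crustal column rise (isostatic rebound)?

Unloading: uplift u = e ρ_c/ρ_m = 3.902 km × 2.78/3.291 = 3.3 km.

3.3 km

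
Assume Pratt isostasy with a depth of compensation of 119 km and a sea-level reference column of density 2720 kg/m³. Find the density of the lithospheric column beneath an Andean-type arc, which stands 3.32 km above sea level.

2650 kg/m³

Pratt balance: ρ_ref D = ρ (D + h).
ρ = ρ_ref D/(D + h) = 2720 × 119 km/(119 km + 3.32 km) = 2650 kg/m³.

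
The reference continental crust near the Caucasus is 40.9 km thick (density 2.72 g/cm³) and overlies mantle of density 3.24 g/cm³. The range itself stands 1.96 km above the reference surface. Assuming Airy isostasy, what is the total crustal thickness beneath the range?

53.1 km

Root depth r = h ρ_c / (ρ_m − ρ_c) = 1.96 km × 2.72 / 0.52 = 10.25 km.
Total thickness = T + h + r = 40.9 km + 1.96 km + 10.25 km = 53.1 km.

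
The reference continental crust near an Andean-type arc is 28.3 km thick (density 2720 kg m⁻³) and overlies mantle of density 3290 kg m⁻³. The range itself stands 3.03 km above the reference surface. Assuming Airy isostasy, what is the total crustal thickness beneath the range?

45.8 km

Root depth r = h ρ_c / (ρ_m − ρ_c) = 3.03 km × 2720 / 570 = 14.46 km.
Total thickness = T + h + r = 28.3 km + 3.03 km + 14.46 km = 45.8 km.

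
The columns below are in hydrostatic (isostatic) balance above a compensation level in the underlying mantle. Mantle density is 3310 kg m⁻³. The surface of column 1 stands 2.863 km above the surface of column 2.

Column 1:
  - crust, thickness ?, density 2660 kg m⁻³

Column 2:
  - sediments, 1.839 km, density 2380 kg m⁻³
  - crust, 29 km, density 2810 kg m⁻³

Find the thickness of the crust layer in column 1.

Take the compensation level at the base of the deeper column (depth z_c below the surface of column 1) and equate Σ ρ_i t_i down to z_c; mantle fills any gap and the z_c terms cancel.
Column 1: x×2660 + (z_c − 0 − x)×3310
Column 2: 2.863×0 + 1.839×2380 + 29×2810 + (z_c − 2.863 − 30.839)×3310
The z_c×3310 term appears on both sides and cancels. Collect the known terms of each column as K = Σ(ρt)_known − 3310 × (depth of known layers): K_1 = 0 − 3310×0 = 0; K_2 = 85866.82 − 3310×(2.863 + 30.839) = −25686.8.
Balance: K_1 − x×(3310 − 2660) = K_2, so x = (K_1 − K_2)/(3310 − 2660) = 25686.8/650 = 39.5 km.

39.5 km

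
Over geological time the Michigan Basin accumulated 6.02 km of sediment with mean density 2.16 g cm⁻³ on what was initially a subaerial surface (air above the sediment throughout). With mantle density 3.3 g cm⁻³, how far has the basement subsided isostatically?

3.94 km

Subaerial load: s = t ρ_sed / ρ_m = 6.02 km × 2.16/3.3 = 3.94 km.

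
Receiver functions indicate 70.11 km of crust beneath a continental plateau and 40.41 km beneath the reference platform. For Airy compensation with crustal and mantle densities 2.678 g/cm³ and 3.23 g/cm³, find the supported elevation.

5.08 km

Excess crust Δ = 70.11 km − 40.41 km = 29.7 km, split between elevation h and root r with h + r = Δ.
Airy balance ρ_c h = (ρ_m − ρ_c) r gives r = h ρ_c/(ρ_m − ρ_c), so h (1 + ρ_c/(ρ_m − ρ_c)) = Δ, i.e. h = Δ (ρ_m − ρ_c)/ρ_m.
h = 29.7 km × 0.552/3.23 = 5.08 km.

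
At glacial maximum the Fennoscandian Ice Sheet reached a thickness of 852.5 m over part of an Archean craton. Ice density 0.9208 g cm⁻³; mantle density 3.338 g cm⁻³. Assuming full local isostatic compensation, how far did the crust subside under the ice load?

By Archimedes' principle applied to the lithosphere: the ice load ρ_ice t is balanced by mantle displaced below, ρ_m s.
s = t ρ_ice / ρ_m = 852.5 m × 0.9208/3.338 = 235 m.

235 m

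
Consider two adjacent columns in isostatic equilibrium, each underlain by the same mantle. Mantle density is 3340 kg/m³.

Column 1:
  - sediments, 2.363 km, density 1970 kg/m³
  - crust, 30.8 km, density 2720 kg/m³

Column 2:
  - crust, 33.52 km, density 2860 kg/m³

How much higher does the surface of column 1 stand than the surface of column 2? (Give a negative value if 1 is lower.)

For any compensation level in the mantle, the mantle terms cancel and isostasy reduces to e = (Σt_1 − Σt_2) − (Σ(ρt)_1 − Σ(ρt)_2) / ρ_m.
Σt_1 = 33.163 km; Σt_2 = 33.52 km; Σ(ρt)_1 = 88431.11; Σ(ρt)_2 = 95867.2 (in km·kg/m³).
e = (33.163 − 33.52) − (88431.11 − 95867.2) / 3340 = 1.87 km.

1.87 km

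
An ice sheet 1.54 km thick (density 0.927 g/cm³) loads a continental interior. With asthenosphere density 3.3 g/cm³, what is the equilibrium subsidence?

0.433 km

For local isostatic compensation: the ice load ρ_ice t is balanced by mantle displaced below, ρ_m s.
s = t ρ_ice / ρ_m = 1.54 km × 0.927/3.3 = 0.433 km.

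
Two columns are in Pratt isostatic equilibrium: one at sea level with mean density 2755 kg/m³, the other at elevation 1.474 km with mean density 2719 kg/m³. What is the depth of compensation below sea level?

111 km

ρ_ref D = ρ (D + h) → D (ρ_ref − ρ) = ρ h.
D = ρ h/(ρ_ref − ρ) = 2719 × 1.474 km/(2755 − 2719) = 111 km.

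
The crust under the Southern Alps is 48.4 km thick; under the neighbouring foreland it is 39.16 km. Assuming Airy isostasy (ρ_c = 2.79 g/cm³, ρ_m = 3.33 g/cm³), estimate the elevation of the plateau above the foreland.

Excess crust Δ = 48.4 km − 39.16 km = 9.24 km, split between elevation h and root r with h + r = Δ.
Airy balance ρ_c h = (ρ_m − ρ_c) r gives r = h ρ_c/(ρ_m − ρ_c), so h (1 + ρ_c/(ρ_m − ρ_c)) = Δ, i.e. h = Δ (ρ_m − ρ_c)/ρ_m.
h = 9.24 km × 0.54/3.33 = 1.5 km.

1.5 km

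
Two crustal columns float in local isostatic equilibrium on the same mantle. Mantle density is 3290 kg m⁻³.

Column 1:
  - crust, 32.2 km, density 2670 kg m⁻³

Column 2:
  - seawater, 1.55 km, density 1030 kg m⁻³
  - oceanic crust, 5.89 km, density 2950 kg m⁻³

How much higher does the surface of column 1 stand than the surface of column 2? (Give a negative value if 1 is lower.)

4.39 km

For any compensation level in the mantle, the mantle terms cancel and isostasy reduces to e = (Σt_1 − Σt_2) − (Σ(ρt)_1 − Σ(ρt)_2) / ρ_m.
Σt_1 = 32.2 km; Σt_2 = 7.44 km; Σ(ρt)_1 = 85974; Σ(ρt)_2 = 18972 (in km·kg m⁻³).
e = (32.2 − 7.44) − (85974 − 18972) / 3290 = 4.39 km.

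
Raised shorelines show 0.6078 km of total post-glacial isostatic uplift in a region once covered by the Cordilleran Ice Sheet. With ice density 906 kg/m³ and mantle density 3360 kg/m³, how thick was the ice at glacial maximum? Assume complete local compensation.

2.25 km

u = t ρ_ice/ρ_m → t = u ρ_m/ρ_ice = 0.6078 km × 3360/906 = 2.25 km.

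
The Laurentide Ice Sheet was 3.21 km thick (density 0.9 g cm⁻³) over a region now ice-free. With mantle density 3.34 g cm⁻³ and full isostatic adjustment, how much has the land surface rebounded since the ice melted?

Removing the load lets mantle flow back in; uplift u satisfies ρ_ice t = ρ_m u.
u = t ρ_ice/ρ_m = 3.21 km × 0.9/3.34 = 0.865 km.

0.865 km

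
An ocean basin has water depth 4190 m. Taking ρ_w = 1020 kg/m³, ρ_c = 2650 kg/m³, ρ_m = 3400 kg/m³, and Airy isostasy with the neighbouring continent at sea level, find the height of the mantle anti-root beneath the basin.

Equating mass per unit area of the two columns: replacing crust with seawater at the top is compensated by replacing crust with mantle at the base: d (ρ_c − ρ_w) = a (ρ_m − ρ_c).
a = d (ρ_c − ρ_w)/(ρ_m − ρ_c) = 4190 m × 1630/750 = 9110 m.

9110 m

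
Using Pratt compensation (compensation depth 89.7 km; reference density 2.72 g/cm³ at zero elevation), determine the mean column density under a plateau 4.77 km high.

Pratt balance: ρ_ref D = ρ (D + h).
ρ = ρ_ref D/(D + h) = 2.72 × 89.7 km/(89.7 km + 4.77 km) = 2.58 g/cm³.

2.58 g/cm³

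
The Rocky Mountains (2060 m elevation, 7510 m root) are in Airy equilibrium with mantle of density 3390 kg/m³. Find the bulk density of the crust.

2660 kg/m³

ρ_c h = (ρ_m − ρ_c) r → ρ_c (h + r) = ρ_m r → ρ_c = ρ_m r / (h + r).
ρ_c = 3390 × 7510 m / (2060 m + 7510 m) = 2660 kg/m³.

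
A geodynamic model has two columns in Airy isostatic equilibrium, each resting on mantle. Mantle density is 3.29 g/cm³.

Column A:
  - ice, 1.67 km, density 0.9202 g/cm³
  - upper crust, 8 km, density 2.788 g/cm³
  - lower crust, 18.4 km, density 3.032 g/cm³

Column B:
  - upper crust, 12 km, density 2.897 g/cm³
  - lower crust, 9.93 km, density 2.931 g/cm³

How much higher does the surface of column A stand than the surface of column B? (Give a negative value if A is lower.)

1.35 km

For any compensation level in the mantle, the mantle terms cancel and isostasy reduces to e = (Σt_A − Σt_B) − (Σ(ρt)_A − Σ(ρt)_B) / ρ_m.
Σt_A = 28.07 km; Σt_B = 21.93 km; Σ(ρt)_A = 79.629534; Σ(ρt)_B = 63.86883 (in km·g/cm³).
e = (28.07 − 21.93) − (79.629534 − 63.86883) / 3.29 = 1.35 km.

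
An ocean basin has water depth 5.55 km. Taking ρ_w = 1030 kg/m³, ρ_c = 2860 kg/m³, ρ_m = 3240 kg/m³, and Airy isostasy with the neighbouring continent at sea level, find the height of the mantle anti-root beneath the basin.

In Airy isostatic equilibrium: replacing crust with seawater at the top is compensated by replacing crust with mantle at the base: d (ρ_c − ρ_w) = a (ρ_m − ρ_c).
a = d (ρ_c − ρ_w)/(ρ_m − ρ_c) = 5.55 km × 1830/380 = 26.7 km.

26.7 km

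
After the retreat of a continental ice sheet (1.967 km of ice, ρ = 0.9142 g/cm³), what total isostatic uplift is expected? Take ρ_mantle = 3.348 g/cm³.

0.537 km

Removing the load lets mantle flow back in; uplift u satisfies ρ_ice t = ρ_m u.
u = t ρ_ice/ρ_m = 1.967 km × 0.9142/3.348 = 0.537 km.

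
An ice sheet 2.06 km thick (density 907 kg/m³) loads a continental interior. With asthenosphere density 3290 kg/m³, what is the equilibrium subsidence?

0.568 km

In Airy isostatic equilibrium: the ice load ρ_ice t is balanced by mantle displaced below, ρ_m s.
s = t ρ_ice / ρ_m = 2.06 km × 907/3290 = 0.568 km.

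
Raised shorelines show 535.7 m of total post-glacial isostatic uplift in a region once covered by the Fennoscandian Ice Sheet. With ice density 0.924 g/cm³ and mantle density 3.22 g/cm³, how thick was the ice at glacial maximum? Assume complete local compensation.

u = t ρ_ice/ρ_m → t = u ρ_m/ρ_ice = 535.7 m × 3.22/0.924 = 1870 m.

1870 m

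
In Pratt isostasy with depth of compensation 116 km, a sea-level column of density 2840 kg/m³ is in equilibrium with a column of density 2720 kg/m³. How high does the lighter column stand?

ρ_ref D = ρ (D + h) → h = D (ρ_ref − ρ)/ρ.
h = 116 km × (2840 − 2720)/2720 = 5.12 km.

5.12 km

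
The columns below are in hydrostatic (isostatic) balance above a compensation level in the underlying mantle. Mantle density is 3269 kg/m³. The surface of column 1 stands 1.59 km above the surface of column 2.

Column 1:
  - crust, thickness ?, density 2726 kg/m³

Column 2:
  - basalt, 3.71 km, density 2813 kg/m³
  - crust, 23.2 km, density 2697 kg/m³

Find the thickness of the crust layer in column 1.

Take the compensation level at the base of the deeper column (depth z_c below the surface of column 1) and equate Σ ρ_i t_i down to z_c; mantle fills any gap and the z_c terms cancel.
Column 1: x×2726 + (z_c − 0 − x)×3269
Column 2: 1.59×0 + 3.71×2813 + 23.2×2697 + (z_c − 1.59 − 26.91)×3269
The z_c×3269 term appears on both sides and cancels. Collect the known terms of each column as K = Σ(ρt)_known − 3269 × (depth of known layers): K_1 = 0 − 3269×0 = 0; K_2 = 73006.63 − 3269×(1.59 + 26.91) = −20159.87.
Balance: K_1 − x×(3269 − 2726) = K_2, so x = (K_1 − K_2)/(3269 − 2726) = 20159.9/543 = 37.1 km.

37.1 km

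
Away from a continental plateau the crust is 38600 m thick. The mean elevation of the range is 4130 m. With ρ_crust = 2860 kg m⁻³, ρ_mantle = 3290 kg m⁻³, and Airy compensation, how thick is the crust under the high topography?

70200 m

Root depth r = h ρ_c / (ρ_m − ρ_c) = 4130 m × 2860 / 430 = 27470 m.
Total thickness = T + h + r = 38600 m + 4130 m + 27470 m = 70200 m.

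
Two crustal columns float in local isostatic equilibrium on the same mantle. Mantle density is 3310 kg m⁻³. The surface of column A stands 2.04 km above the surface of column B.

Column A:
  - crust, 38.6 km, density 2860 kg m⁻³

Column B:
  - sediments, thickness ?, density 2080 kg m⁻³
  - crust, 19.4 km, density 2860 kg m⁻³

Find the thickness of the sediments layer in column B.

1.53 km

Take the compensation level at the base of the deeper column (depth z_c below the surface of column A) and equate Σ ρ_i t_i down to z_c; mantle fills any gap and the z_c terms cancel.
Column A: 38.6×2860 + (z_c − 38.6)×3310
Column B: 2.04×0 + x×2080 + 19.4×2860 + (z_c − 2.04 − 19.4 − x)×3310
The z_c×3310 term appears on both sides and cancels. Collect the known terms of each column as K = Σ(ρt)_known − 3310 × (depth of known layers): K_A = 110396 − 3310×38.6 = −17370; K_B = 55484 − 3310×(2.04 + 19.4) = −15482.4.
Balance: K_A = K_B − x×(3310 − 2080), so x = (K_B − K_A)/(3310 − 2080) = 1887.6/1230 = 1.53 km.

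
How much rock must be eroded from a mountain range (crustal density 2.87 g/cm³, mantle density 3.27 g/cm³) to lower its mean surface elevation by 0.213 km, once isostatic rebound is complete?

1.74 km

Net drop Δ = e − u = e − e ρ_c/ρ_m = e (ρ_m − ρ_c)/ρ_m.
e = Δ ρ_m/(ρ_m − ρ_c) = 0.213 km × 3.27/0.4 = 1.74 km.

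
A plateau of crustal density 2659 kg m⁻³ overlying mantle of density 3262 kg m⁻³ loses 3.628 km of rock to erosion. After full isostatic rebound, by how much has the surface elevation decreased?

0.671 km

Rebound u = e ρ_c/ρ_m = 3.628 km × 2659/3262 = 2.957 km.
Net surface drop = e − u = 3.628 km − 2.957 km = e (ρ_m − ρ_c)/ρ_m = 0.671 km.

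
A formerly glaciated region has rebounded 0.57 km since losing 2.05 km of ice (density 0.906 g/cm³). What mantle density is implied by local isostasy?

ρ_m = ρ_ice t / u = 0.906 × 2.05 km/0.57 km = 3.26 g/cm³.

3.26 g/cm³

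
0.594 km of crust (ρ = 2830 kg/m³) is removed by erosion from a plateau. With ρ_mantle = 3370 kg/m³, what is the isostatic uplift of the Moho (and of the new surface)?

Unloading: uplift u = e ρ_c/ρ_m = 0.594 km × 2830/3370 = 0.499 km.

0.499 km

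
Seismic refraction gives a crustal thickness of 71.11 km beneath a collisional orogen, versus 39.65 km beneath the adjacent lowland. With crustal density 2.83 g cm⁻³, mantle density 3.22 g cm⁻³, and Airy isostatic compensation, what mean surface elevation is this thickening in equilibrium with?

3.81 km

Excess crust Δ = 71.11 km − 39.65 km = 31.46 km, split between elevation h and root r with h + r = Δ.
Airy balance ρ_c h = (ρ_m − ρ_c) r gives r = h ρ_c/(ρ_m − ρ_c), so h (1 + ρ_c/(ρ_m − ρ_c)) = Δ, i.e. h = Δ (ρ_m − ρ_c)/ρ_m.
h = 31.46 km × 0.39/3.22 = 3.81 km.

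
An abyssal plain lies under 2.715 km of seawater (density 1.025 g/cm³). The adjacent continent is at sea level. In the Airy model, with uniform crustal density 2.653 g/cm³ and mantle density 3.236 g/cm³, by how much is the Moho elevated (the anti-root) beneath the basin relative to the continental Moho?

Isostatic balance requires: replacing crust with seawater at the top is compensated by replacing crust with mantle at the base: d (ρ_c − ρ_w) = a (ρ_m − ρ_c).
a = d (ρ_c − ρ_w)/(ρ_m − ρ_c) = 2.715 km × 1.628/0.583 = 7.58 km.

7.58 km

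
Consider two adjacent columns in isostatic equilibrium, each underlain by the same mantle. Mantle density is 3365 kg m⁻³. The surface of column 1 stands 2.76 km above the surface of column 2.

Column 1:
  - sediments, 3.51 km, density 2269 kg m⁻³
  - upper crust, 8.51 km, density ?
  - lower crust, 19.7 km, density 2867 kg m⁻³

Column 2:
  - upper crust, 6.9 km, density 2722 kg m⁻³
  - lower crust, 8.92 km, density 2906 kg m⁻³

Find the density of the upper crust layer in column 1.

Take the compensation level at the base of the deeper column (depth z_c below the surface of column 1) and equate Σ ρ_i t_i down to z_c; mantle fills any gap and the z_c terms cancel.
Column 1: 3.51×2269 + 8.51×ρ + 19.7×2867 + (z_c − 31.72)×3365
Column 2: 2.76×0 + 6.9×2722 + 8.92×2906 + (z_c − 2.76 − 15.82)×3365
The z_c×3365 term appears on both sides and cancels. Collect the known terms of each column as K = Σ(ρt)_known − 3365 × (depth of known layers): K_1 = 64444.09 − 3365×31.72 = −42293.71; K_2 = 44703.32 − 3365×(2.76 + 15.82) = −17818.38.
Balance: K_1 + 8.51×ρ = K_2, so ρ = (K_2 − K_1)/8.51 = 24475.3/8.51 = 2880 kg m⁻³.

2880 kg m⁻³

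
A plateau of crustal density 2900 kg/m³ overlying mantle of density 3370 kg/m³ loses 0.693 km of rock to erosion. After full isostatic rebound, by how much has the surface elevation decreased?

Rebound u = e ρ_c/ρ_m = 0.693 km × 2900/3370 = 0.5964 km.
Net surface drop = e − u = 0.693 km − 0.5964 km = e (ρ_m − ρ_c)/ρ_m = 0.0966 km.

0.0966 km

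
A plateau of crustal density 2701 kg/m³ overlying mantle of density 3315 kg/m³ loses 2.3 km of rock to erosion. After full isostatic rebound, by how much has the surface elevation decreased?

Rebound u = e ρ_c/ρ_m = 2.3 km × 2701/3315 = 1.874 km.
Net surface drop = e − u = 2.3 km − 1.874 km = e (ρ_m − ρ_c)/ρ_m = 0.426 km.

0.426 km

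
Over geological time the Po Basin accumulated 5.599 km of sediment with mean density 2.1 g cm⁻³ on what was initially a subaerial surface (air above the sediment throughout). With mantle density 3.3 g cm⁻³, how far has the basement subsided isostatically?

Subaerial load: s = t ρ_sed / ρ_m = 5.599 km × 2.1/3.3 = 3.56 km.

3.56 km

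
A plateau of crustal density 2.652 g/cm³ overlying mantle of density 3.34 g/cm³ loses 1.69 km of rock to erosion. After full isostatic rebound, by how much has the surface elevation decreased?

0.348 km

Rebound u = e ρ_c/ρ_m = 1.69 km × 2.652/3.34 = 1.342 km.
Net surface drop = e − u = 1.69 km − 1.342 km = e (ρ_m − ρ_c)/ρ_m = 0.348 km.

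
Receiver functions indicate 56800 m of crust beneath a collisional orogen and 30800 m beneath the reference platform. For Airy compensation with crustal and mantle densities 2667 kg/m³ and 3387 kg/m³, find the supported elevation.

5530 m

Excess crust Δ = 56800 m − 30800 m = 26000 m, split between elevation h and root r with h + r = Δ.
Airy balance ρ_c h = (ρ_m − ρ_c) r gives r = h ρ_c/(ρ_m − ρ_c), so h (1 + ρ_c/(ρ_m − ρ_c)) = Δ, i.e. h = Δ (ρ_m − ρ_c)/ρ_m.
h = 26000 m × 720/3387 = 5530 m.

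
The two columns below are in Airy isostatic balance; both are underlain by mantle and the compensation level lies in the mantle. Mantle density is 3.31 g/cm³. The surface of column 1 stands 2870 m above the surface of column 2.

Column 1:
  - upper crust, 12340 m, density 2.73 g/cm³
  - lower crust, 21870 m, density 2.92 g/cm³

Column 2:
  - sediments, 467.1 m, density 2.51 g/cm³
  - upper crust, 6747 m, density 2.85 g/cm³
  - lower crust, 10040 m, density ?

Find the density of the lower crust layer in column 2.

Take the compensation level at the base of the deeper column (depth z_c below the surface of column 1) and equate Σ ρ_i t_i down to z_c; mantle fills any gap and the z_c terms cancel.
Column 1: 12340×2.73 + 21870×2.92 + (z_c − 34210)×3.31
Column 2: 2870×0 + 467.1×2.51 + 6747×2.85 + 10040×ρ + (z_c − 2870 − 17254.1)×3.31
The z_c×3.31 term appears on both sides and cancels. Collect the known terms of each column as K = Σ(ρt)_known − 3.31 × (depth of known layers): K_1 = 97548.6 − 3.31×34210 = −15686.5; K_2 = 20401.371 − 3.31×(2870 + 17254.1) = −46209.4.
Balance: K_1 = K_2 + 10040×ρ, so ρ = (K_1 − K_2)/10040 = 30522.9/10040 = 3.04 g/cm³.

3.04 g/cm³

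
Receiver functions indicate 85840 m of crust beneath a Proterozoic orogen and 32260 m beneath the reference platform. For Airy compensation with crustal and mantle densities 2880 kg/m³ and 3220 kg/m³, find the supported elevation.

Excess crust Δ = 85840 m − 32260 m = 53580 m, split between elevation h and root r with h + r = Δ.
Airy balance ρ_c h = (ρ_m − ρ_c) r gives r = h ρ_c/(ρ_m − ρ_c), so h (1 + ρ_c/(ρ_m − ρ_c)) = Δ, i.e. h = Δ (ρ_m − ρ_c)/ρ_m.
h = 53580 m × 340/3220 = 5660 m.

5660 m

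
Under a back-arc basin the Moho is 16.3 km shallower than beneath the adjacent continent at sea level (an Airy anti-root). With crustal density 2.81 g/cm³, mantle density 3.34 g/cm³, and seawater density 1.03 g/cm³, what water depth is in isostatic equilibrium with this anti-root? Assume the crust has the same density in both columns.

4.85 km

Replacing a thickness d of crust by seawater at the top must be balanced by replacing crust with mantle at the base: d (ρ_c − ρ_w) = a (ρ_m − ρ_c).
d = a (ρ_m − ρ_c)/(ρ_c − ρ_w) = 16.3 km × 0.53/1.78 = 4.85 km.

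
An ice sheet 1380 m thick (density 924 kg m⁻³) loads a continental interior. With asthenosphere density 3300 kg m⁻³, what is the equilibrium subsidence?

386 m

Balancing pressure at the compensation depth: the ice load ρ_ice t is balanced by mantle displaced below, ρ_m s.
s = t ρ_ice / ρ_m = 1380 m × 924/3300 = 386 m.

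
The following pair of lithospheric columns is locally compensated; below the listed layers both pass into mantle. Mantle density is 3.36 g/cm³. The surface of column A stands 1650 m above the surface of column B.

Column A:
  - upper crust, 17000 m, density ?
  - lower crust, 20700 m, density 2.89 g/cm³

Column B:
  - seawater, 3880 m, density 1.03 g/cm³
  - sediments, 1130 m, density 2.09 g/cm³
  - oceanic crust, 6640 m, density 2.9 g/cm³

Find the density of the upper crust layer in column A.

Take the compensation level at the base of the deeper column (depth z_c below the surface of column A) and equate Σ ρ_i t_i down to z_c; mantle fills any gap and the z_c terms cancel.
Column A: 17000×ρ + 20700×2.89 + (z_c − 37700)×3.36
Column B: 1650×0 + 3880×1.03 + 1130×2.09 + 6640×2.9 + (z_c − 1650 − 11650)×3.36
The z_c×3.36 term appears on both sides and cancels. Collect the known terms of each column as K = Σ(ρt)_known − 3.36 × (depth of known layers): K_A = 59823 − 3.36×37700 = −66849; K_B = 25614.1 − 3.36×(1650 + 11650) = −19073.9.
Balance: K_A + 17000×ρ = K_B, so ρ = (K_B − K_A)/17000 = 47775.1/17000 = 2.81 g/cm³.

2.81 g/cm³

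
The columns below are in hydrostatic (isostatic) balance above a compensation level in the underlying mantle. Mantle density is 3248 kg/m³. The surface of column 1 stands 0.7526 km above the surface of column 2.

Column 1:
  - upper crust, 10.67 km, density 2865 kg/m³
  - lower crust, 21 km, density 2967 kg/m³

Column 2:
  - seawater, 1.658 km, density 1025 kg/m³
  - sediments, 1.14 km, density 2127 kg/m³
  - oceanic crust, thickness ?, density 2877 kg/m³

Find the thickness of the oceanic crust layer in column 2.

6.95 km

Take the compensation level at the base of the deeper column (depth z_c below the surface of column 1) and equate Σ ρ_i t_i down to z_c; mantle fills any gap and the z_c terms cancel.
Column 1: 10.67×2865 + 21×2967 + (z_c − 31.67)×3248
Column 2: 0.7526×0 + 1.658×1025 + 1.14×2127 + x×2877 + (z_c − 0.7526 − 2.798 − x)×3248
The z_c×3248 term appears on both sides and cancels. Collect the known terms of each column as K = Σ(ρt)_known − 3248 × (depth of known layers): K_1 = 92876.55 − 3248×31.67 = −9987.61; K_2 = 4124.23 − 3248×(0.7526 + 2.798) = −7408.1188.
Balance: K_1 = K_2 − x×(3248 − 2877), so x = (K_2 − K_1)/(3248 − 2877) = 2579.49/371 = 6.95 km.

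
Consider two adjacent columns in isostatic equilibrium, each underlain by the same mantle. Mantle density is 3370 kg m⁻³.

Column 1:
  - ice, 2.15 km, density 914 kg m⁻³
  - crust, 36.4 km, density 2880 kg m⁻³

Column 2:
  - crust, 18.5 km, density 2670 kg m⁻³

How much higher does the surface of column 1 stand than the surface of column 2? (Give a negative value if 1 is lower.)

3.02 km

For any compensation level in the mantle, the mantle terms cancel and isostasy reduces to e = (Σt_1 − Σt_2) − (Σ(ρt)_1 − Σ(ρt)_2) / ρ_m.
Σt_1 = 38.55 km; Σt_2 = 18.5 km; Σ(ρt)_1 = 106797.1; Σ(ρt)_2 = 49395 (in km·kg m⁻³).
e = (38.55 − 18.5) − (106797.1 − 49395) / 3370 = 3.02 km.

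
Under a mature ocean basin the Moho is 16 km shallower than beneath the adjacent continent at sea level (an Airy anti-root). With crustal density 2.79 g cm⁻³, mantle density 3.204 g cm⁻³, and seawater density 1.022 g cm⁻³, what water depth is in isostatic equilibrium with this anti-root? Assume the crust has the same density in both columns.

3.75 km

Replacing a thickness d of crust by seawater at the top must be balanced by replacing crust with mantle at the base: d (ρ_c − ρ_w) = a (ρ_m − ρ_c).
d = a (ρ_m − ρ_c)/(ρ_c − ρ_w) = 16 km × 0.414/1.768 = 3.75 km.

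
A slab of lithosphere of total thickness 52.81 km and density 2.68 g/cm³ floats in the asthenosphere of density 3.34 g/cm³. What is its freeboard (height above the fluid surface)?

10.4 km

Floating equilibrium: submerged depth d = t ρ_obj/ρ_fluid = 52.81 km × 2.68/3.34 = 42.37 km.
Freeboard = t − d = 52.81 km − 42.37 km = 10.4 km.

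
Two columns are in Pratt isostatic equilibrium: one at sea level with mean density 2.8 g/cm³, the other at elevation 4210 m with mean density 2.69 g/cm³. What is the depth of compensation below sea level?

ρ_ref D = ρ (D + h) → D (ρ_ref − ρ) = ρ h.
D = ρ h/(ρ_ref − ρ) = 2.69 × 4210 m/(2.8 − 2.69) = 103000 m.

103000 m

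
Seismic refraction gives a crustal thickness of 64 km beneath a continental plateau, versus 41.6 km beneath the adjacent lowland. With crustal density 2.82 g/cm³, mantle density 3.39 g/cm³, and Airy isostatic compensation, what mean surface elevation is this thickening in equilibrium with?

3.77 km

Excess crust Δ = 64 km − 41.6 km = 22.4 km, split between elevation h and root r with h + r = Δ.
Airy balance ρ_c h = (ρ_m − ρ_c) r gives r = h ρ_c/(ρ_m − ρ_c), so h (1 + ρ_c/(ρ_m − ρ_c)) = Δ, i.e. h = Δ (ρ_m − ρ_c)/ρ_m.
h = 22.4 km × 0.57/3.39 = 3.77 km.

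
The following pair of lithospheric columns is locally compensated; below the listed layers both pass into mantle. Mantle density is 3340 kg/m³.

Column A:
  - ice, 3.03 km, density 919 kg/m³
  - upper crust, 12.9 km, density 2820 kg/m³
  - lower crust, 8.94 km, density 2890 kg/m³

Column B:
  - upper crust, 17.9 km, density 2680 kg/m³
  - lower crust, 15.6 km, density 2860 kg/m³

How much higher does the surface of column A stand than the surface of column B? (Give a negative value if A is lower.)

−0.37 km

For any compensation level in the mantle, the mantle terms cancel and isostasy reduces to e = (Σt_A − Σt_B) − (Σ(ρt)_A − Σ(ρt)_B) / ρ_m.
Σt_A = 24.87 km; Σt_B = 33.5 km; Σ(ρt)_A = 64999.17; Σ(ρt)_B = 92588 (in km·kg/m³).
e = (24.87 − 33.5) − (64999.17 − 92588) / 3340 = −0.37 km.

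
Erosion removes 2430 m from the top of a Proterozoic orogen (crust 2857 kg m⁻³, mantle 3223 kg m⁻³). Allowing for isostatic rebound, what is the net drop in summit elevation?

Rebound u = e ρ_c/ρ_m = 2430 m × 2857/3223 = 2154 m.
Net surface drop = e − u = 2430 m − 2154 m = e (ρ_m − ρ_c)/ρ_m = 276 m.

276 m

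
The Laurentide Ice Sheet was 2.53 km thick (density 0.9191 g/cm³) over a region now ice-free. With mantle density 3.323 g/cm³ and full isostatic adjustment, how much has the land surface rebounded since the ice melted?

0.7 km

Removing the load lets mantle flow back in; uplift u satisfies ρ_ice t = ρ_m u.
u = t ρ_ice/ρ_m = 2.53 km × 0.9191/3.323 = 0.7 km.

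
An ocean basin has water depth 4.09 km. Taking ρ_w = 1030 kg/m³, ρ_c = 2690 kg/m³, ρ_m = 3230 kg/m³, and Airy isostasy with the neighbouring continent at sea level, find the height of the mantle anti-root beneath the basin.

For local isostatic compensation: replacing crust with seawater at the top is compensated by replacing crust with mantle at the base: d (ρ_c − ρ_w) = a (ρ_m − ρ_c).
a = d (ρ_c − ρ_w)/(ρ_m − ρ_c) = 4.09 km × 1660/540 = 12.6 km.

12.6 km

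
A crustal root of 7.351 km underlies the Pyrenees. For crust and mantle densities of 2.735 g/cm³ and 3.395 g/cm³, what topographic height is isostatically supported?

1.77 km

Equating mass per unit area of the two columns: ρ_c h = (ρ_m − ρ_c) r.
h = r (ρ_m − ρ_c) / ρ_c = 7.351 km × (3.395 − 2.735) / 2.735 = 1.77 km.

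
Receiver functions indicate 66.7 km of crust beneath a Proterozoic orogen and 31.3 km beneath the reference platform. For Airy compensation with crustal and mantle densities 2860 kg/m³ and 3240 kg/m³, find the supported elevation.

4.15 km

Excess crust Δ = 66.7 km − 31.3 km = 35.4 km, split between elevation h and root r with h + r = Δ.
Airy balance ρ_c h = (ρ_m − ρ_c) r gives r = h ρ_c/(ρ_m − ρ_c), so h (1 + ρ_c/(ρ_m − ρ_c)) = Δ, i.e. h = Δ (ρ_m − ρ_c)/ρ_m.
h = 35.4 km × 380/3240 = 4.15 km.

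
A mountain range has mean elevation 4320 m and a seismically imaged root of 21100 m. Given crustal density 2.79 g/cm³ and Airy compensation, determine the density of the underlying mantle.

Airy balance: ρ_c h = (ρ_m − ρ_c) r → ρ_m = ρ_c (1 + h/r).
ρ_m = 2.79 × (1 + 4320 m/21100 m) = 3.36 g/cm³.

3.36 g/cm³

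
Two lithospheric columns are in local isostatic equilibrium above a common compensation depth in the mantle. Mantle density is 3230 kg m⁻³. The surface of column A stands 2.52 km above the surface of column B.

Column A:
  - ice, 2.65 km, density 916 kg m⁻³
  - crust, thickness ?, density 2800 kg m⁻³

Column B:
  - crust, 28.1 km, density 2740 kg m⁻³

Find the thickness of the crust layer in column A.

36.7 km

Take the compensation level at the base of the deeper column (depth z_c below the surface of column A) and equate Σ ρ_i t_i down to z_c; mantle fills any gap and the z_c terms cancel.
Column A: 2.65×916 + x×2800 + (z_c − 2.65 − x)×3230
Column B: 2.52×0 + 28.1×2740 + (z_c − 2.52 − 28.1)×3230
The z_c×3230 term appears on both sides and cancels. Collect the known terms of each column as K = Σ(ρt)_known − 3230 × (depth of known layers): K_A = 2427.4 − 3230×2.65 = −6132.1; K_B = 76994 − 3230×(2.52 + 28.1) = −21908.6.
Balance: K_A − x×(3230 − 2800) = K_B, so x = (K_A − K_B)/(3230 − 2800) = 15776.5/430 = 36.7 km.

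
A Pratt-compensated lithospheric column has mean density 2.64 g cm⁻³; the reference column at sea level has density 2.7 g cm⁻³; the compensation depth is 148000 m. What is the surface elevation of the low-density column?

3360 m

ρ_ref D = ρ (D + h) → h = D (ρ_ref − ρ)/ρ.
h = 148000 m × (2.7 − 2.64)/2.64 = 3360 m.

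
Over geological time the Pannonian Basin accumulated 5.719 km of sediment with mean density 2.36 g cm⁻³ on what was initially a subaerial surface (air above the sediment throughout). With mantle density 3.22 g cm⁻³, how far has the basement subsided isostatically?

Subaerial load: s = t ρ_sed / ρ_m = 5.719 km × 2.36/3.22 = 4.19 km.

4.19 km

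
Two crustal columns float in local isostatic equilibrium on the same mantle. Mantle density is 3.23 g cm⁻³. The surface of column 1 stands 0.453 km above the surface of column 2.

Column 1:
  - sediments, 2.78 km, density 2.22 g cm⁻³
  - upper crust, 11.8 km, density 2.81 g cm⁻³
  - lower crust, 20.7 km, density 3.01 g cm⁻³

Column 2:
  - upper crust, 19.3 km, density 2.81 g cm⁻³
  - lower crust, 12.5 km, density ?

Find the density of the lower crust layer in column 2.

Take the compensation level at the base of the deeper column (depth z_c below the surface of column 1) and equate Σ ρ_i t_i down to z_c; mantle fills any gap and the z_c terms cancel.
Column 1: 2.78×2.22 + 11.8×2.81 + 20.7×3.01 + (z_c − 35.28)×3.23
Column 2: 0.453×0 + 19.3×2.81 + 12.5×ρ + (z_c − 0.453 − 31.8)×3.23
The z_c×3.23 term appears on both sides and cancels. Collect the known terms of each column as K = Σ(ρt)_known − 3.23 × (depth of known layers): K_1 = 101.6366 − 3.23×35.28 = −12.3178; K_2 = 54.233 − 3.23×(0.453 + 31.8) = −49.94419.
Balance: K_1 = K_2 + 12.5×ρ, so ρ = (K_1 − K_2)/12.5 = 37.6264/12.5 = 3.01 g cm⁻³.

3.01 g cm⁻³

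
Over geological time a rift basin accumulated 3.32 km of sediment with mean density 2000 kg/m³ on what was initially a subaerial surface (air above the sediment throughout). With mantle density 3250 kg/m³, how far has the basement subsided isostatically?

2.04 km

Subaerial load: s = t ρ_sed / ρ_m = 3.32 km × 2000/3250 = 2.04 km.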